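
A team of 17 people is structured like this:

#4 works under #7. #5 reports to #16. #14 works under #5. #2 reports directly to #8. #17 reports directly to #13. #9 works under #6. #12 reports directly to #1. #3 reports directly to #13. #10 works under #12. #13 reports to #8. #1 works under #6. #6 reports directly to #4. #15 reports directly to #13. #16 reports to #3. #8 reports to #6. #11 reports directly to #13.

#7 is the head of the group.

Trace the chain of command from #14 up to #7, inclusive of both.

#14 -> #5 -> #16 -> #3 -> #13 -> #8 -> #6 -> #4 -> #7

#14 reports to #5. #5 reports to #16. #16 reports to #3. #3 reports to #13. #13 reports to #8. #8 reports to #6. #6 reports to #4. #4 reports to #7. #7 is at the top.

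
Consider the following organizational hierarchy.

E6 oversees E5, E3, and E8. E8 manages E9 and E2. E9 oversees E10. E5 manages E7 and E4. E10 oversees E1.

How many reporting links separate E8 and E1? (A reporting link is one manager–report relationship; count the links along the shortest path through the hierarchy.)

E1 is in E8's organization: the chain from E1 up to E8 is E1 → E10 → E9 → E8, which is 3 links.

3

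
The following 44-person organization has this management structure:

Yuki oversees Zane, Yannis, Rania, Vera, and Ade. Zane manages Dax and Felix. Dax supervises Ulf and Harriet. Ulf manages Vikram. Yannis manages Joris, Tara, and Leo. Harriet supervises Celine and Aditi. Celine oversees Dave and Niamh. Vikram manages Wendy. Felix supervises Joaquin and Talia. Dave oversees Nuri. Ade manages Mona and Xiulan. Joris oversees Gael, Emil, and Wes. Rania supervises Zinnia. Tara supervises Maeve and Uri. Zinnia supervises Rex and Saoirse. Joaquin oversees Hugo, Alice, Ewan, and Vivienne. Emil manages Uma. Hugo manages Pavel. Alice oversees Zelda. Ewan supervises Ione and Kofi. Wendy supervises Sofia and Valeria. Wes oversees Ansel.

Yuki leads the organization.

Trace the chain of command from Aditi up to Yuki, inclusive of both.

Aditi -> Harriet -> Dax -> Zane -> Yuki

Aditi reports to Harriet. Harriet reports to Dax. Dax reports to Zane. Zane reports to Yuki. Yuki is at the top.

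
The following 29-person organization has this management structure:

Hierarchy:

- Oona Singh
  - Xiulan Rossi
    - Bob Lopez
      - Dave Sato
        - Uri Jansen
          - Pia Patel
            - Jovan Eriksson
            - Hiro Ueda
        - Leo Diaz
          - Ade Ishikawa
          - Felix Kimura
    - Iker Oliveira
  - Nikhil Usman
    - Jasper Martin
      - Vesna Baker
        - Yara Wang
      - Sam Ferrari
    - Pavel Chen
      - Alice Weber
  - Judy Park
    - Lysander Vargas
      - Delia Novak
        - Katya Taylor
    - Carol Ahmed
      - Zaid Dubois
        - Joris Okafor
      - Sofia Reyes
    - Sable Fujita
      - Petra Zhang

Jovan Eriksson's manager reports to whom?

Jovan Eriksson reports to Pia Patel, and Pia Patel reports to Uri Jansen. So Jovan Eriksson's skip-level manager is Uri Jansen.

Uri Jansen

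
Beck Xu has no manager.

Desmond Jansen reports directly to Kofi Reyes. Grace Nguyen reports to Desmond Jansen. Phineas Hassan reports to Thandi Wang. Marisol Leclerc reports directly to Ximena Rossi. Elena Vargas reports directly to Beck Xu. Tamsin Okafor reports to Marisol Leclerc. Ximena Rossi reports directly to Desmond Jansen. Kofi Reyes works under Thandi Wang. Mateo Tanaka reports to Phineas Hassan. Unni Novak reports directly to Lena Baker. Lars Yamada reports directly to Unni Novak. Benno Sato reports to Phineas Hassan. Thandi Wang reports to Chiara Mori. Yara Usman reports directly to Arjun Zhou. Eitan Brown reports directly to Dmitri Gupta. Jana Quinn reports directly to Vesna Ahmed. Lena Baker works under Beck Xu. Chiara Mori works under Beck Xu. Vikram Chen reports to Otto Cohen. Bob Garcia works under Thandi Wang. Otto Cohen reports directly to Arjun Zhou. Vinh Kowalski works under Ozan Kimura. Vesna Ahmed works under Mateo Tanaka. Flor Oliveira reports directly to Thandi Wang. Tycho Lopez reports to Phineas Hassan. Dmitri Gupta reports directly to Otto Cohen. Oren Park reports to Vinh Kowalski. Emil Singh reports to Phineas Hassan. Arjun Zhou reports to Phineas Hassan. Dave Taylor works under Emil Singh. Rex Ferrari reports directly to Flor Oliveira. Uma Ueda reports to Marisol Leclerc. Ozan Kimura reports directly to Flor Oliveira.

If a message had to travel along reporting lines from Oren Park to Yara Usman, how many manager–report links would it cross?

Oren Park is 4 levels below Thandi Wang, and Yara Usman is 3 levels below Thandi Wang (their lowest common manager). The shortest path runs up from Oren Park to Thandi Wang and back down to Yara Usman: 4 + 3 = 7 links.

7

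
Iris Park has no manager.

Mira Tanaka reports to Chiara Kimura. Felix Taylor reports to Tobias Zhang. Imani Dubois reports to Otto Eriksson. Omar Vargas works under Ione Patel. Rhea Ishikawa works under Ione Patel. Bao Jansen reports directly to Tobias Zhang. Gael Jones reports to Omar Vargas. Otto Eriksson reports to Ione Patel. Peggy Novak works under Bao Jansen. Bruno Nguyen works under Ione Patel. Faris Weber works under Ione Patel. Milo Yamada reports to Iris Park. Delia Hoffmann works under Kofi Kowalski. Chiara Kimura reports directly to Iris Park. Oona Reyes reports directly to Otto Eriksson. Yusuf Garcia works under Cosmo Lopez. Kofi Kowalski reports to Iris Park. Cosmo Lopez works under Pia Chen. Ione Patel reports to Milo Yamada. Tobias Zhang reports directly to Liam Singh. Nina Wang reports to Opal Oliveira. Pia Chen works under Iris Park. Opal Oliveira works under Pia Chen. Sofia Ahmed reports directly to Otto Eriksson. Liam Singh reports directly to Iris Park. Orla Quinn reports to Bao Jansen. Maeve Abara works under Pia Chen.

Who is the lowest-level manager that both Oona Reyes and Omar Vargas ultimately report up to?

Ione Patel

Oona Reyes's chain of managers is Otto Eriksson, Ione Patel, Milo Yamada, Iris Park. Omar Vargas's chain of managers is Ione Patel, Milo Yamada, Iris Park. The first manager that appears in both chains is Ione Patel.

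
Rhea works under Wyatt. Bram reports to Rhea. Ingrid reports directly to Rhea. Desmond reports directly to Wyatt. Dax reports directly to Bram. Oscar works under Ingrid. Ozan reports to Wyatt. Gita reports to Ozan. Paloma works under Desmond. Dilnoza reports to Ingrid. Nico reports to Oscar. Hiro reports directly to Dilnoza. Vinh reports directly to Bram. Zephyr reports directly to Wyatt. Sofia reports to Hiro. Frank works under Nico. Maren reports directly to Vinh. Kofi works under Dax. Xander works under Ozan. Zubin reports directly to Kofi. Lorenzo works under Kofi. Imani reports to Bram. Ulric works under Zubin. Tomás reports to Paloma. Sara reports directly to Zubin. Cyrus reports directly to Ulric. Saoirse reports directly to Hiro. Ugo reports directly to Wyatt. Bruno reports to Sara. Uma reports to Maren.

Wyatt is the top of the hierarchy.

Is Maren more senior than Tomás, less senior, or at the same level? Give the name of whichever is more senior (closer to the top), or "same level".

Maren is 4 levels below Wyatt; Tomás is 3. Tomás is higher.

Tomás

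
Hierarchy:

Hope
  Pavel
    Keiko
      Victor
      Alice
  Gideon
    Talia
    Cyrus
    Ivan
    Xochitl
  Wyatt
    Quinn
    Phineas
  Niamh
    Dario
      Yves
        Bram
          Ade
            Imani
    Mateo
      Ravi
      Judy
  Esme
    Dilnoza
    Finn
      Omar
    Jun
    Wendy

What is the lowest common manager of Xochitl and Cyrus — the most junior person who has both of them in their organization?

Xochitl's chain of managers is Gideon, Hope. Cyrus's chain of managers is Gideon, Hope. The first manager that appears in both chains is Gideon.

Gideon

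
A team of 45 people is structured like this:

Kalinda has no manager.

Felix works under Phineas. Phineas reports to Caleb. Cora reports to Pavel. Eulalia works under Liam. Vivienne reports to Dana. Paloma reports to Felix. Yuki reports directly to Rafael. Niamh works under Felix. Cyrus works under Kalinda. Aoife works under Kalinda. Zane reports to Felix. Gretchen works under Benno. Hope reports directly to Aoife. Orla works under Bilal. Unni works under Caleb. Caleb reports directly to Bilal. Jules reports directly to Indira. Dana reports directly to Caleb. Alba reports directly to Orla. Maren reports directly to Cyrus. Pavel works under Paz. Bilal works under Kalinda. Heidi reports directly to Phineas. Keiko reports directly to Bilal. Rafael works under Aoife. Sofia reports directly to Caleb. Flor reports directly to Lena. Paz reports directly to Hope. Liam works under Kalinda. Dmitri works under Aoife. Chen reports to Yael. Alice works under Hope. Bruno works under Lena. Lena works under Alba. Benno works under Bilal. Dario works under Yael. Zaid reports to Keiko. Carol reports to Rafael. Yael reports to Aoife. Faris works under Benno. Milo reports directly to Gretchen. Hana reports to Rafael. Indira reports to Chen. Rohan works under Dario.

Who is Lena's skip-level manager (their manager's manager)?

Lena reports to Alba, and Alba reports to Orla. So Lena's skip-level manager is Orla.

Orla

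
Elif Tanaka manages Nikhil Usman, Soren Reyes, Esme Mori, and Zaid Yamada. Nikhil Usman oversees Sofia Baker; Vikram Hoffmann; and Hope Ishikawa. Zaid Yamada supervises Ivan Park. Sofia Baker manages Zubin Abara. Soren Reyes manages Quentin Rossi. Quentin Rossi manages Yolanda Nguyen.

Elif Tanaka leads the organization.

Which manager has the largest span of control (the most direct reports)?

Direct-report counts: Elif Tanaka has 4; Soren Reyes has 1; Quentin Rossi has 1; Zaid Yamada has 1; Nikhil Usman has 3; Sofia Baker has 1. The largest is 4, held by Elif Tanaka.

Elif Tanaka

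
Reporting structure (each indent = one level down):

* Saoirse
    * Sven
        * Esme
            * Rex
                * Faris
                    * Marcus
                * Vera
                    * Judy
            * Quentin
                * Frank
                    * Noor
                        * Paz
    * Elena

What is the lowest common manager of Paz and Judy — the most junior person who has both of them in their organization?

Esme

Paz's chain of managers is Noor, Frank, Quentin, Esme, Sven, Saoirse. Judy's chain of managers is Vera, Rex, Esme, Sven, Saoirse. The first manager that appears in both chains is Esme.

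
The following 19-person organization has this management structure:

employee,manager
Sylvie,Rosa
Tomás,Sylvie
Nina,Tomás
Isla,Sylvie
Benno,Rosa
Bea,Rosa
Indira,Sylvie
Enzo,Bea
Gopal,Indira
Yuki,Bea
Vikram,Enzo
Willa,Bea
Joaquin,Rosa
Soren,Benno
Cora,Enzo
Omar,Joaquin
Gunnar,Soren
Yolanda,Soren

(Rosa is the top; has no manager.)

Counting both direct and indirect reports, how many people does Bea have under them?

Bea directly manages Enzo, Yuki, Willa. Under Enzo: Cora, Vikram (2). Yuki has no reports. Willa has no reports. So Bea's organization is 3 direct reports plus everyone under them: 3 + 1 + 1 = 5.

5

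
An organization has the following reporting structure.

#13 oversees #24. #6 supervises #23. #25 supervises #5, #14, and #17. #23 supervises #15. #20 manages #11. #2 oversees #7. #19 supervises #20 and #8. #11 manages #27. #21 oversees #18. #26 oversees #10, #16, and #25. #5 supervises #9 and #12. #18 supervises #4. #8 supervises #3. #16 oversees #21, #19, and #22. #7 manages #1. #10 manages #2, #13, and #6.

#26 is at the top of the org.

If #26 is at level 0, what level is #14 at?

Chain from #14 up to #26: #14 → #25 → #26. That is 2 steps up, so #14 is 2 levels below #26.

2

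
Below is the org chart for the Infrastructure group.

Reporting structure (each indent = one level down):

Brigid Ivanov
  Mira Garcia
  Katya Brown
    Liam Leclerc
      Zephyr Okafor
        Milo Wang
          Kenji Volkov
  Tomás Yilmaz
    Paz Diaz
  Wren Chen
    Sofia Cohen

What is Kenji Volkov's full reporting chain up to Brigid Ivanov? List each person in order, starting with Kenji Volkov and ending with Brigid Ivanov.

Kenji Volkov -> Milo Wang -> Zephyr Okafor -> Liam Leclerc -> Katya Brown -> Brigid Ivanov

Kenji Volkov reports to Milo Wang. Milo Wang reports to Zephyr Okafor. Zephyr Okafor reports to Liam Leclerc. Liam Leclerc reports to Katya Brown. Katya Brown reports to Brigid Ivanov. Brigid Ivanov is at the top.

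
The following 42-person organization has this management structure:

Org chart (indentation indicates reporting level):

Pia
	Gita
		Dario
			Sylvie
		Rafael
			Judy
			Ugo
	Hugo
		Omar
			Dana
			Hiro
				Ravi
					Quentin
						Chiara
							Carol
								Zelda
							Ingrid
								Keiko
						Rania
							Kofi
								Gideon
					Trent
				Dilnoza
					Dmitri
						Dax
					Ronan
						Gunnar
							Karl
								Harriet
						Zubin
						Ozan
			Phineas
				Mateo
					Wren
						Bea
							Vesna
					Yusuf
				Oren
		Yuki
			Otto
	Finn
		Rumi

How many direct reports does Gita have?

Gita directly manages Dario, Rafael. That is 2 direct reports.

2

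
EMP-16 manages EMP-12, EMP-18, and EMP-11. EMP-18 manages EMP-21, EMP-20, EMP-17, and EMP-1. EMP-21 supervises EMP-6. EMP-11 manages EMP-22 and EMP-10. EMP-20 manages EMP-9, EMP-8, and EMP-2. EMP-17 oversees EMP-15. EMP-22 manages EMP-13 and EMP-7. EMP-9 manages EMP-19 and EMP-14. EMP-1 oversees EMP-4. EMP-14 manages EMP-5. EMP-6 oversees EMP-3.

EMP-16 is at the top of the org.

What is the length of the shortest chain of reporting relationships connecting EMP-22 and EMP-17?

4

EMP-22 is 2 levels below EMP-16, and EMP-17 is 2 levels below EMP-16 (their lowest common manager). The shortest path runs up from EMP-22 to EMP-16 and back down to EMP-17: 2 + 2 = 4 links.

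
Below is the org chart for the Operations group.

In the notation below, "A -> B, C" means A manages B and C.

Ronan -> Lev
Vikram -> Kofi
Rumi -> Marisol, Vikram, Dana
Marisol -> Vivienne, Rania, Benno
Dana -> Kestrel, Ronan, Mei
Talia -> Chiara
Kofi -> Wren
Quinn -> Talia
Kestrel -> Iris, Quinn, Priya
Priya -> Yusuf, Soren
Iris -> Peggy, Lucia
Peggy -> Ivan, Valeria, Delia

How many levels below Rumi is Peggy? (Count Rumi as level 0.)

Chain from Peggy up to Rumi: Peggy → Iris → Kestrel → Dana → Rumi. That is 4 steps up, so Peggy is 4 levels below Rumi.

4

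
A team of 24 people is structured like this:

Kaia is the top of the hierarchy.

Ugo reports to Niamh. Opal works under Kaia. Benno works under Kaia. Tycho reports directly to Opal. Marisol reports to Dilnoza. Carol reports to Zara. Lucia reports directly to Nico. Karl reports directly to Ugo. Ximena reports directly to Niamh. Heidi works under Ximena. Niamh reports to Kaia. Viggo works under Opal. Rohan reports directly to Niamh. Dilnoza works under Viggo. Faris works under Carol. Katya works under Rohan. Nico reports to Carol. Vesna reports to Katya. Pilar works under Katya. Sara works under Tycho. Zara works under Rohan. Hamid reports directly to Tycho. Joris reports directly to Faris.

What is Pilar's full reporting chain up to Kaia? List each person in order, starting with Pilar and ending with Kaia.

Pilar -> Katya -> Rohan -> Niamh -> Kaia

Pilar reports to Katya. Katya reports to Rohan. Rohan reports to Niamh. Niamh reports to Kaia. Kaia is at the top.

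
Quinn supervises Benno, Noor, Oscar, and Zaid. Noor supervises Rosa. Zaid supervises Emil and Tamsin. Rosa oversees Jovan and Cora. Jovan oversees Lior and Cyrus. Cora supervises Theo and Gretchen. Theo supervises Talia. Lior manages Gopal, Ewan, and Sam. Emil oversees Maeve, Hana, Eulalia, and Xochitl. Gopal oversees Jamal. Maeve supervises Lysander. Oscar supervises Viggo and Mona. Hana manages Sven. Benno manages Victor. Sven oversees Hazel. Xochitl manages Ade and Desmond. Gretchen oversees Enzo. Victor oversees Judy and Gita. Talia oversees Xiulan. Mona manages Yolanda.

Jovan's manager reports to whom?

Jovan reports to Rosa, and Rosa reports to Noor. So Jovan's skip-level manager is Noor.

Noor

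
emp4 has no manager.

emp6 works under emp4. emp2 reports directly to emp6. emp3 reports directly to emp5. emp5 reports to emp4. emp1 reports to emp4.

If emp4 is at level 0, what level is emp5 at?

Chain from emp5 up to emp4: emp5 → emp4. That is 1 step up, so emp5 is 1 level below emp4.

1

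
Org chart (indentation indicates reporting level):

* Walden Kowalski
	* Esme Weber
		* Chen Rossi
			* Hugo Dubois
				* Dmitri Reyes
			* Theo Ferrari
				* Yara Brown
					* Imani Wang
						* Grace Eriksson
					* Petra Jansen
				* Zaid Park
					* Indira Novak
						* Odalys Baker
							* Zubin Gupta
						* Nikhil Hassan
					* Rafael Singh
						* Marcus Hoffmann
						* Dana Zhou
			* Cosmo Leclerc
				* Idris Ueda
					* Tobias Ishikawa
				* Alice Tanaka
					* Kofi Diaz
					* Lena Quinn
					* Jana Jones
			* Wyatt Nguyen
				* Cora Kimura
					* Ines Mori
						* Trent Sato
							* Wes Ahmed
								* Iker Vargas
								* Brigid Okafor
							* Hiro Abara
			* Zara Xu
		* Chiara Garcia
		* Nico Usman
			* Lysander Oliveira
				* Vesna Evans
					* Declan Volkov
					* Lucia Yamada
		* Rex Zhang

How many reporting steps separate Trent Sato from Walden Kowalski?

6

Chain from Trent Sato up to Walden Kowalski: Trent Sato → Ines Mori → Cora Kimura → Wyatt Nguyen → Chen Rossi → Esme Weber → Walden Kowalski. That is 6 steps up, so Trent Sato is 6 levels below Walden Kowalski.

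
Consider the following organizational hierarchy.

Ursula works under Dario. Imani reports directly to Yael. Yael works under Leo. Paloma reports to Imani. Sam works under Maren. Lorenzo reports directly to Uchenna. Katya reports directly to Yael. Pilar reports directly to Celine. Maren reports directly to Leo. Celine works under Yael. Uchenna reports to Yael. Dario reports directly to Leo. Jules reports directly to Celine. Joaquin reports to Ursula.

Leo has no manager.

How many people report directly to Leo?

3

Leo directly manages Dario, Yael, Maren. That is 3 direct reports.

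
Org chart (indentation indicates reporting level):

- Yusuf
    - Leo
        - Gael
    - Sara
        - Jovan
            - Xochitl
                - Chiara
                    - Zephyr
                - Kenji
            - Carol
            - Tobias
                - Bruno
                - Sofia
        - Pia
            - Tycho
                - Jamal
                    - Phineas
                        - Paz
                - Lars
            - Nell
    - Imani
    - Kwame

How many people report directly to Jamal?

Jamal directly manages Phineas. That is 1 direct report.

1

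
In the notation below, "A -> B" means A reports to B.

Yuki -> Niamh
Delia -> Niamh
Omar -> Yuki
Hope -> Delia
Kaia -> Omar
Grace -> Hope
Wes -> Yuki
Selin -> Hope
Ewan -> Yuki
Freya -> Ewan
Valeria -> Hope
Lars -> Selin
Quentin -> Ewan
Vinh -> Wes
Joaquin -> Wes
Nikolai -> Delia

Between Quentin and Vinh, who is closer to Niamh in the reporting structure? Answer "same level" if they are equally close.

Both Quentin and Vinh are 3 levels below Niamh.

same level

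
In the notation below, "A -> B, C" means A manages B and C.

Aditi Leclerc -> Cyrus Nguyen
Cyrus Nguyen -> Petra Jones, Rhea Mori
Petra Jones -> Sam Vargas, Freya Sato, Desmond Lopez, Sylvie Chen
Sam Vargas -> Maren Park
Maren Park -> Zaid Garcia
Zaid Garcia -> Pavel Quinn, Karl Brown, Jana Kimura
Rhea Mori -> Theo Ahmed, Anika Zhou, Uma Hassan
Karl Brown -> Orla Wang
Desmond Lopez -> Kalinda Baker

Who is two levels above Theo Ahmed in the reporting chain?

Cyrus Nguyen

Theo Ahmed reports to Rhea Mori, and Rhea Mori reports to Cyrus Nguyen. So Theo Ahmed's skip-level manager is Cyrus Nguyen.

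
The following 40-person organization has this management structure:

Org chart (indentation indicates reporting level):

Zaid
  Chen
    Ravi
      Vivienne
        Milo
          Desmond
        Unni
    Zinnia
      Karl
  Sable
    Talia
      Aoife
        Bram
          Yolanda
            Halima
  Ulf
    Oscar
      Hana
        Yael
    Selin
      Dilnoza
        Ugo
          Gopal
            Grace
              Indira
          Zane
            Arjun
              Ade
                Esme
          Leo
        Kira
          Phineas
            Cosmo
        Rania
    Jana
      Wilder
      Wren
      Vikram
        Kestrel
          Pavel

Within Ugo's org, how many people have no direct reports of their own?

3

The people in Ugo's organization with no one reporting to them are Leo, Esme, Indira. That is 3.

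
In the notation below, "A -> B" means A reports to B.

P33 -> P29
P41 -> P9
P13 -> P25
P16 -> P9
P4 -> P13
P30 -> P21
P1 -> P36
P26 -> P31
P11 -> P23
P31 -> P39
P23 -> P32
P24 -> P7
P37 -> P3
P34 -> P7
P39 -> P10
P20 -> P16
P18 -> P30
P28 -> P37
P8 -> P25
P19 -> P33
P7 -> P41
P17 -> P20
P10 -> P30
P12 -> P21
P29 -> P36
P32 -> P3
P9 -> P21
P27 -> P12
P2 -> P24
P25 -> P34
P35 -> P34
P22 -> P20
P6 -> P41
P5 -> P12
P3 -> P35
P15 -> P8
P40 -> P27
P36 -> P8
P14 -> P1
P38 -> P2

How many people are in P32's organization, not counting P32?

P32 directly manages P23. Under P23: P11 (1). That's 2 in total.

2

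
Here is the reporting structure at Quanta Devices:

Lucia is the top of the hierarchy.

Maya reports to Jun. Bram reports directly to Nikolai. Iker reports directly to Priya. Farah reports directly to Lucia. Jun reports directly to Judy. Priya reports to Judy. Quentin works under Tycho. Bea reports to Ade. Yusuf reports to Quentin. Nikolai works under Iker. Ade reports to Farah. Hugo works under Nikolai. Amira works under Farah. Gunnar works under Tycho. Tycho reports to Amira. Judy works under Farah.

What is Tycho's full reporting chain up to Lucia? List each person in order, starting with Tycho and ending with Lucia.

Tycho reports to Amira. Amira reports to Farah. Farah reports to Lucia. Lucia is at the top.

Tycho -> Amira -> Farah -> Lucia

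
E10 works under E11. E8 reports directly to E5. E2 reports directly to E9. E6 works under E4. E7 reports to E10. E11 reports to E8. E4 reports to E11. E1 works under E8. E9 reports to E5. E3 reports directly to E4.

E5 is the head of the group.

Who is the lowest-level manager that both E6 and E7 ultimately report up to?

E11

E6's chain of managers is E4, E11, E8, E5. E7's chain of managers is E10, E11, E8, E5. The first manager that appears in both chains is E11.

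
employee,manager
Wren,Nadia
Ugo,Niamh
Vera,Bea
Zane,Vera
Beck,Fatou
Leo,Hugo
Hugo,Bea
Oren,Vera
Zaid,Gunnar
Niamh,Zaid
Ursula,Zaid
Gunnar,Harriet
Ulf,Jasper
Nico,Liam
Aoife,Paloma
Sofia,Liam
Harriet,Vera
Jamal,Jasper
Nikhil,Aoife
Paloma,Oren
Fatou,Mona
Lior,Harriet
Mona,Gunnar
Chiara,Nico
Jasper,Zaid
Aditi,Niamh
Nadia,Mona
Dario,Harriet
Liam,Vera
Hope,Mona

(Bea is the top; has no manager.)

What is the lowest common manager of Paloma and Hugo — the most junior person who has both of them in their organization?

Paloma's chain of managers is Oren, Vera, Bea. Hugo's chain of managers is Bea. The first manager that appears in both chains is Bea.

Bea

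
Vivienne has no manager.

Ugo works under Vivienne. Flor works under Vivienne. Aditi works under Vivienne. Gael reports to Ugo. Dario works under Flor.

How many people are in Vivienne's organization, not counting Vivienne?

5

Vivienne directly manages Flor, Aditi, Ugo. Under Flor: Dario (1). Aditi has no reports. Under Ugo: Gael (1). So Vivienne's organization is 3 direct reports plus everyone under them: 2 + 1 + 2 = 5.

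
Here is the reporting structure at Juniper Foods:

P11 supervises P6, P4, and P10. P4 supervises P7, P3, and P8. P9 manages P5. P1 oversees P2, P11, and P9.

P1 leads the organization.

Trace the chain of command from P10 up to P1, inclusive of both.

P10 reports to P11. P11 reports to P1. P1 is at the top.

P10 -> P11 -> P1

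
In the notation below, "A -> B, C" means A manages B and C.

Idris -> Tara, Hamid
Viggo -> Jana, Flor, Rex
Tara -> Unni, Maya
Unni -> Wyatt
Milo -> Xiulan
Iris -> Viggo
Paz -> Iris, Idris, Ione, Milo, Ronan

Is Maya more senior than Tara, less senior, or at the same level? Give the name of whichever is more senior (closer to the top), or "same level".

Maya is 3 levels below Paz; Tara is 2. Tara is higher.

Tara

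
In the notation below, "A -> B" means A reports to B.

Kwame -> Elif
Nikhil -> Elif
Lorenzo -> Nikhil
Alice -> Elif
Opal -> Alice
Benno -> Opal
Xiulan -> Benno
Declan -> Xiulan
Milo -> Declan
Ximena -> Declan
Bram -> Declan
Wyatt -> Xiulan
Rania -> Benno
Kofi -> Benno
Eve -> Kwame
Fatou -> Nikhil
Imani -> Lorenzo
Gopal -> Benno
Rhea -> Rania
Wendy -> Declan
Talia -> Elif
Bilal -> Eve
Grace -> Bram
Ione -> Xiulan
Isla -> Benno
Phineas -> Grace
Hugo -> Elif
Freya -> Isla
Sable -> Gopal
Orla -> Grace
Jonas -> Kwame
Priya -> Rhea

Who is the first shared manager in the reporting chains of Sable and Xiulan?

Sable's chain of managers is Gopal, Benno, Opal, Alice, Elif. Xiulan's chain of managers is Benno, Opal, Alice, Elif. The first manager that appears in both chains is Benno.

Benno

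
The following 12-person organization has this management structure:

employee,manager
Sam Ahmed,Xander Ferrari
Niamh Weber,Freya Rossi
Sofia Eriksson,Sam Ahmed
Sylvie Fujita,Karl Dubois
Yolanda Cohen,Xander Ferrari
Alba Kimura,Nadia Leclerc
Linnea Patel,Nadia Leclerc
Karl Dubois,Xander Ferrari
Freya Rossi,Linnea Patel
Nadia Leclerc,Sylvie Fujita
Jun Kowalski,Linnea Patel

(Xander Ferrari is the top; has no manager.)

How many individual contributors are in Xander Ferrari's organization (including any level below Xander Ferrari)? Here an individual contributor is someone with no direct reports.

5

The people in Xander Ferrari's organization with no one reporting to them are Yolanda Cohen, Sofia Eriksson, Jun Kowalski, Niamh Weber, Alba Kimura. That is 5.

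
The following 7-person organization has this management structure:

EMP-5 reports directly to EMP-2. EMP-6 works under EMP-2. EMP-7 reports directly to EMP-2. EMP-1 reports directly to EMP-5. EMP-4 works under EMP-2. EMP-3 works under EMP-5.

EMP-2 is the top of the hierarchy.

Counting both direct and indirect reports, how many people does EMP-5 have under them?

EMP-5 directly manages EMP-3, EMP-1. EMP-3 has no reports. EMP-1 has no reports. So EMP-5's organization is 2 direct reports plus everyone under them: 1 + 1 = 2.

2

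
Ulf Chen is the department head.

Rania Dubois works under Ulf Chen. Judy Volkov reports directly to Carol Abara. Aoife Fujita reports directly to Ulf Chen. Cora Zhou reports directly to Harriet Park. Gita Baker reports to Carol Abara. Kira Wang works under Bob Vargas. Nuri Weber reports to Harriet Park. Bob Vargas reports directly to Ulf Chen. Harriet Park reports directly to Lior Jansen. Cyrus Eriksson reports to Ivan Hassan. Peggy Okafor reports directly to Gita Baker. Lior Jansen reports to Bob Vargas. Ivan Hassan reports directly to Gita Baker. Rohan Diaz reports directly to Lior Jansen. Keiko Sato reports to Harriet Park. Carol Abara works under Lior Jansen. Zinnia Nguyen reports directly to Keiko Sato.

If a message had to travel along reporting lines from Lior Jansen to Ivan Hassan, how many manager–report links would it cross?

Ivan Hassan is in Lior Jansen's organization: the chain from Ivan Hassan up to Lior Jansen is Ivan Hassan → Gita Baker → Carol Abara → Lior Jansen, which is 3 links.

3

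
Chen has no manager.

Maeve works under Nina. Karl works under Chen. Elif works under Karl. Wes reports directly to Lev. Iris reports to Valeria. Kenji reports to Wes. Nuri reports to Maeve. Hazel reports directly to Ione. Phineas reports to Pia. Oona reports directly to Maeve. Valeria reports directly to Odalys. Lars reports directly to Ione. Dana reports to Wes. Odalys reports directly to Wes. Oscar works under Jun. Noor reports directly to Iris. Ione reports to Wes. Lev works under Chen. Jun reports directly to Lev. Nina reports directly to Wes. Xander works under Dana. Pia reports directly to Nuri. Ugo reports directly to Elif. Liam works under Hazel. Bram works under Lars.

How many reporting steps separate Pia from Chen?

Chain from Pia up to Chen: Pia → Nuri → Maeve → Nina → Wes → Lev → Chen. That is 6 steps up, so Pia is 6 levels below Chen.

6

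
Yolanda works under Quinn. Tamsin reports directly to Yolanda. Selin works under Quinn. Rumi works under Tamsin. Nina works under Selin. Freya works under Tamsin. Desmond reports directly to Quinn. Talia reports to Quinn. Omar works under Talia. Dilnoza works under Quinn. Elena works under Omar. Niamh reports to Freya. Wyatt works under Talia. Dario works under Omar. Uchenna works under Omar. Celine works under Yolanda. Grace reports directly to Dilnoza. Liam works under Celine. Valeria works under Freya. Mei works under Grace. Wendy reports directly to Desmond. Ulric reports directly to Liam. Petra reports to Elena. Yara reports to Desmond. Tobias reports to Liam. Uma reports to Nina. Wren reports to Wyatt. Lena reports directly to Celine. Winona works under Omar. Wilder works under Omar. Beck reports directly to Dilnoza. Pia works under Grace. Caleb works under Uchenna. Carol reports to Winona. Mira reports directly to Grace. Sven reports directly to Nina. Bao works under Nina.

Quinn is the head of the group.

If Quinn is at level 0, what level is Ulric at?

Chain from Ulric up to Quinn: Ulric → Liam → Celine → Yolanda → Quinn. That is 4 steps up, so Ulric is 4 levels below Quinn.

4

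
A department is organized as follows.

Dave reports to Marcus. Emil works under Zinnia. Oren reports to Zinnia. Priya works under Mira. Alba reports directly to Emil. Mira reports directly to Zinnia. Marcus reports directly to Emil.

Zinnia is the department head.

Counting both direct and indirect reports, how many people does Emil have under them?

Emil directly manages Marcus, Alba. Under Marcus: Dave (1). Alba has no reports. So Emil's organization is 2 direct reports plus everyone under them: 2 + 1 = 3.

3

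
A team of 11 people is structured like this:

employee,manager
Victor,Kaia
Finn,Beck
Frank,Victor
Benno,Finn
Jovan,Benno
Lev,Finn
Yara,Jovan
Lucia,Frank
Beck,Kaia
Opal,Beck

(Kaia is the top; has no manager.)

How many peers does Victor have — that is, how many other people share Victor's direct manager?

1

Victor reports to Kaia. Kaia's other direct reports are Beck — 1 peer.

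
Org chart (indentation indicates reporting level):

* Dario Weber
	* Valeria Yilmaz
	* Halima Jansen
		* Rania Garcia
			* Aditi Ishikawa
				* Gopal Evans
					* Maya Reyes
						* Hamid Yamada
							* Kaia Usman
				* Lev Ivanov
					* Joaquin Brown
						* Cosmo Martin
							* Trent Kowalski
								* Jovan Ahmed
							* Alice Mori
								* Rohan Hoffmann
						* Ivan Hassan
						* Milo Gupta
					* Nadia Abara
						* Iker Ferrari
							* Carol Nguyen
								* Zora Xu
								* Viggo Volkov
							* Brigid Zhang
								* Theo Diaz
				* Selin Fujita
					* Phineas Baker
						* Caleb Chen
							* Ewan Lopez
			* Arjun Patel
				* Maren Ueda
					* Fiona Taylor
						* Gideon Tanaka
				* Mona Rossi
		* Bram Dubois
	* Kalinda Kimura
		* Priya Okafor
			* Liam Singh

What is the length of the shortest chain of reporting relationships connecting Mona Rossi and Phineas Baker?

5

Mona Rossi is 2 levels below Rania Garcia, and Phineas Baker is 3 levels below Rania Garcia (their lowest common manager). The shortest path runs up from Mona Rossi to Rania Garcia and back down to Phineas Baker: 2 + 3 = 5 links.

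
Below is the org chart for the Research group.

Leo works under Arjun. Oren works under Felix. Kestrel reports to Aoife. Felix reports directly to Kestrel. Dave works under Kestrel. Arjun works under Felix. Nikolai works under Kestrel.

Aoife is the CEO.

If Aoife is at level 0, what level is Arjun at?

3

Chain from Arjun up to Aoife: Arjun → Felix → Kestrel → Aoife. That is 3 steps up, so Arjun is 3 levels below Aoife.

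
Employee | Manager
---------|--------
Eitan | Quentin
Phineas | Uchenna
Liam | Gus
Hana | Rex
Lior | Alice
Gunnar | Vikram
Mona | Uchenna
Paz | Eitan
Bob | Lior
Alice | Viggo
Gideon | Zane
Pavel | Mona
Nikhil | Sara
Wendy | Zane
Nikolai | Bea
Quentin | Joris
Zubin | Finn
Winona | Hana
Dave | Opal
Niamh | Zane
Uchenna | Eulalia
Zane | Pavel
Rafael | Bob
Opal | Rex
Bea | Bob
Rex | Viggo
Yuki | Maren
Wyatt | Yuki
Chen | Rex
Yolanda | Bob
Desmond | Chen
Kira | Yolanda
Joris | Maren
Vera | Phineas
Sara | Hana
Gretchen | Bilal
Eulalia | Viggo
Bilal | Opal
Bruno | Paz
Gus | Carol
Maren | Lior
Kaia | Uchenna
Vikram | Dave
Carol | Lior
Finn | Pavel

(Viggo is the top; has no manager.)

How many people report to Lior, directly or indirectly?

Lior directly manages Maren, Bob, Carol. Under Maren: Joris, Quentin, Eitan, Paz, Bruno, Yuki, Wyatt (7). Under Bob: Yolanda, Kira, Bea, Nikolai, Rafael (5). Under Carol: Gus, Liam (2). So Lior's organization is 3 direct reports plus everyone under them: 8 + 6 + 3 = 17.

17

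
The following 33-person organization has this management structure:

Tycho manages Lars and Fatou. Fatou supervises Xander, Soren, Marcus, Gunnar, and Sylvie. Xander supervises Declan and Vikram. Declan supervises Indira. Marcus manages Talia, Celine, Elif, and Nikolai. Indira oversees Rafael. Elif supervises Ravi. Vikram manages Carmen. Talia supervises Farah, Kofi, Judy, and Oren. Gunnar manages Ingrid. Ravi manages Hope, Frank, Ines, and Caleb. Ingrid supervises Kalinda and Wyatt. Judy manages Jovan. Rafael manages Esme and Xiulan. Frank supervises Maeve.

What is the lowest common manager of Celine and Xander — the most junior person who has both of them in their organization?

Celine's chain of managers is Marcus, Fatou, Tycho. Xander's chain of managers is Fatou, Tycho. The first manager that appears in both chains is Fatou.

Fatou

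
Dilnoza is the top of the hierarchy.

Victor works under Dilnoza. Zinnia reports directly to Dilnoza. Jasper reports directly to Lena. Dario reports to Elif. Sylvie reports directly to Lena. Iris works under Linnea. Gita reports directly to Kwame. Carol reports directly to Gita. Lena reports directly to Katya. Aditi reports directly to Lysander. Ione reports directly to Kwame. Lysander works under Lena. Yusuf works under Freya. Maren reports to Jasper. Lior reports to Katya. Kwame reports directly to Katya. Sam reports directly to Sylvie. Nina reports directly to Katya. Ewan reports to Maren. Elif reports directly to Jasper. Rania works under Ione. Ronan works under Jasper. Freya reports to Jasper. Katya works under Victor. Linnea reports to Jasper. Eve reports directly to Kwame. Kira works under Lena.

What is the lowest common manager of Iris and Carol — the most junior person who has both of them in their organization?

Katya

Iris's chain of managers is Linnea, Jasper, Lena, Katya, Victor, Dilnoza. Carol's chain of managers is Gita, Kwame, Katya, Victor, Dilnoza. The first manager that appears in both chains is Katya.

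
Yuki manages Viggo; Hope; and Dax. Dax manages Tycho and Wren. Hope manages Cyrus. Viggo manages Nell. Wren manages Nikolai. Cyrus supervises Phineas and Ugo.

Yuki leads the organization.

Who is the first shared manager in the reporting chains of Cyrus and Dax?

Yuki

Cyrus's chain of managers is Hope, Yuki. Dax's chain of managers is Yuki. The first manager that appears in both chains is Yuki.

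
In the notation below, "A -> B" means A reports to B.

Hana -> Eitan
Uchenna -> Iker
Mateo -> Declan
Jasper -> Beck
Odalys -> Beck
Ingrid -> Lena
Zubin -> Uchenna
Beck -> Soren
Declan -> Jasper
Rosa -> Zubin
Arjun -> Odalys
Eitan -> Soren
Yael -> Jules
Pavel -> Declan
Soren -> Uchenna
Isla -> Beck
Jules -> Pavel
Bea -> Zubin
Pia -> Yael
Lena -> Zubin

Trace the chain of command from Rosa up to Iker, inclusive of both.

Rosa -> Zubin -> Uchenna -> Iker

Rosa reports to Zubin. Zubin reports to Uchenna. Uchenna reports to Iker. Iker is at the top.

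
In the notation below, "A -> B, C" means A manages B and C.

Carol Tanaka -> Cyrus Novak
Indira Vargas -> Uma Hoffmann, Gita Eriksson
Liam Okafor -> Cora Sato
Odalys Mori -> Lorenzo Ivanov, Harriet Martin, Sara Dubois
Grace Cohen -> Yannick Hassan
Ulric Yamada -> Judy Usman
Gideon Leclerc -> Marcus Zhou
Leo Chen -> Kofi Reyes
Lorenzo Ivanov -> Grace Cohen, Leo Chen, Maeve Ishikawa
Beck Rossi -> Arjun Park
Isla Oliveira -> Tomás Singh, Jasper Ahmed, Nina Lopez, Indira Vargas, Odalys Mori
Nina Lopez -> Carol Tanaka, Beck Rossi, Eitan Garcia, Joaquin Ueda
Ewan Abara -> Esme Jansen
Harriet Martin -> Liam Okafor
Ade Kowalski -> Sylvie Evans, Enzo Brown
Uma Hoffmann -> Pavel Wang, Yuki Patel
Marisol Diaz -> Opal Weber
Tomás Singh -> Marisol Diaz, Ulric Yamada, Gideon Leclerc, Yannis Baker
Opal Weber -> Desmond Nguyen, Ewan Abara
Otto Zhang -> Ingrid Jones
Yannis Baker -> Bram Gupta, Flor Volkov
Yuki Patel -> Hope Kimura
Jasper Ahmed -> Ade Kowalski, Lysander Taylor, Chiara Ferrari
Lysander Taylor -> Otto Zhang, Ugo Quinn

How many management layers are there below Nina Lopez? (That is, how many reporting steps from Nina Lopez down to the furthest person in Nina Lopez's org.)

2

The longest chain under Nina Lopez runs Nina Lopez → Beck Rossi → Arjun Park, which is 2 levels below Nina Lopez.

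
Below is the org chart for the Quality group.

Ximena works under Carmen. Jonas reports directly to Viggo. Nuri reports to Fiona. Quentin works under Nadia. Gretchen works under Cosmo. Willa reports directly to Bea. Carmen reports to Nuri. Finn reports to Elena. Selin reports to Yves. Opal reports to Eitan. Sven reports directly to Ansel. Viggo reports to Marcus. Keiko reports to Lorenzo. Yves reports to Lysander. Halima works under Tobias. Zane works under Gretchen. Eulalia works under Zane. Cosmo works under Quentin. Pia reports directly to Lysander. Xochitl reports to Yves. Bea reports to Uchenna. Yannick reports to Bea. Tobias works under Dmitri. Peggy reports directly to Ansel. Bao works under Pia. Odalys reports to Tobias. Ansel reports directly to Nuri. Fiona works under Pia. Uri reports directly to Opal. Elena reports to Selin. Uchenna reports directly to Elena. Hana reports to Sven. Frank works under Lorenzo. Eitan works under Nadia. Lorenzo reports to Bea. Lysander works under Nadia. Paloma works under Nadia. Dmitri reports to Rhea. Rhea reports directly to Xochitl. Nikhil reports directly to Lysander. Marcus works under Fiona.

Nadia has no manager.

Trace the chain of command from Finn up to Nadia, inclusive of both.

Finn reports to Elena. Elena reports to Selin. Selin reports to Yves. Yves reports to Lysander. Lysander reports to Nadia. Nadia is at the top.

Finn -> Elena -> Selin -> Yves -> Lysander -> Nadia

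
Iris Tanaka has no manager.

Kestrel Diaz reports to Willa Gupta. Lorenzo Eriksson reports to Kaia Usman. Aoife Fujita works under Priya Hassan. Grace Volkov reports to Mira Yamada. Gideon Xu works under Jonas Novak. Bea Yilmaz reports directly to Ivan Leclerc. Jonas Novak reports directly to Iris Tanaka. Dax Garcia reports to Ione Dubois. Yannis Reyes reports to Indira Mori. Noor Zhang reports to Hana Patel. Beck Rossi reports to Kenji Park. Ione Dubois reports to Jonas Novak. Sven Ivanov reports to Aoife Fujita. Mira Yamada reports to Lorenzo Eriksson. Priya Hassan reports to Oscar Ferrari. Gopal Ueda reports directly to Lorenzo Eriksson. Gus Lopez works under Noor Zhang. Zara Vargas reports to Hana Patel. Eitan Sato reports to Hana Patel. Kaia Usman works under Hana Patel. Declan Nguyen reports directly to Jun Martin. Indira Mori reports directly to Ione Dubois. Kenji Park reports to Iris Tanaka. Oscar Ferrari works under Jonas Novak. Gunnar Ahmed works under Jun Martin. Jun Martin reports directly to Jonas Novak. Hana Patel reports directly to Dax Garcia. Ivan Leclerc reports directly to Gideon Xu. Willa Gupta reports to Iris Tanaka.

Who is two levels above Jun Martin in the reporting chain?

Iris Tanaka

Jun Martin reports to Jonas Novak, and Jonas Novak reports to Iris Tanaka. So Jun Martin's skip-level manager is Iris Tanaka.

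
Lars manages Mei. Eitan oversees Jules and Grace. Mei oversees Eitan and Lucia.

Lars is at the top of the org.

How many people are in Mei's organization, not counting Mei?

4

Mei directly manages Eitan, Lucia. Under Eitan: Jules, Grace (2). Lucia has no reports. So Mei's organization is 2 direct reports plus everyone under them: 3 + 1 = 4.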